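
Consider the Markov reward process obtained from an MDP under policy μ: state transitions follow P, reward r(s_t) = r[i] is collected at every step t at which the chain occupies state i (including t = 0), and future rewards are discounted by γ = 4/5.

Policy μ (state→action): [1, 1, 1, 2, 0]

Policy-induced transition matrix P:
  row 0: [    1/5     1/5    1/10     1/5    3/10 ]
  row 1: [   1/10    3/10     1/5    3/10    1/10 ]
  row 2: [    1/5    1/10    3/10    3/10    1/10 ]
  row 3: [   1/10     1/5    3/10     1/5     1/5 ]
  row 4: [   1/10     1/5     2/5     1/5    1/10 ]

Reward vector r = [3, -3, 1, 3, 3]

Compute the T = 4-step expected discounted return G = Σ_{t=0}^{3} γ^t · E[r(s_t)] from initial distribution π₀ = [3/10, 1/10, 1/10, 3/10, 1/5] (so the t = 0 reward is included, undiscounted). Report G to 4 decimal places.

G = 4.7351

t=0: π = [0.3000, 0.1000, 0.1000, 0.3000, 0.2000], E[r] = 2.2000, γ^t·E[r] = 2.200000, running G = 2.200000
t=1: π = [0.1400, 0.2000, 0.2500, 0.2200, 0.1900], E[r] = 1.3000, γ^t·E[r] = 1.040000, running G = 3.240000
t=2: π = [0.1390, 0.1950, 0.2710, 0.2450, 0.1500], E[r] = 1.2880, γ^t·E[r] = 0.824320, running G = 4.064320
t=3: π = [0.1410, 0.1924, 0.2677, 0.2466, 0.1523], E[r] = 1.3102, γ^t·E[r] = 0.670822, running G = 4.735142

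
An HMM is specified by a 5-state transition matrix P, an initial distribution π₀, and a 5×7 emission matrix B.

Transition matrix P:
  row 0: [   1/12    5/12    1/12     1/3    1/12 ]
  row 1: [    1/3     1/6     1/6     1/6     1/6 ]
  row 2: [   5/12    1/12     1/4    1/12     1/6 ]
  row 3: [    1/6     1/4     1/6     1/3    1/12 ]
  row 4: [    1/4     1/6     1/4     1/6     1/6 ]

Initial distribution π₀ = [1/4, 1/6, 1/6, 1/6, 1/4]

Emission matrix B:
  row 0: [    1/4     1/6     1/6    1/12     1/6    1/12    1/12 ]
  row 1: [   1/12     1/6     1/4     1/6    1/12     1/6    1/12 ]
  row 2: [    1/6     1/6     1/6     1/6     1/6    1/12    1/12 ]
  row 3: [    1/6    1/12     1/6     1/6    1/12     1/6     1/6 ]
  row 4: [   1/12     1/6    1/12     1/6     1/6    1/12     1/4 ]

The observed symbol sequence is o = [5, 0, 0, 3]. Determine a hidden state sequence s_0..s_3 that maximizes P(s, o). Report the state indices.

t=0: δ = [2.083e-02, 2.778e-02, 1.389e-02, 2.778e-02, 2.083e-02]  (obs o_0=5)
t=1: δ = [2.315e-03, 7.234e-04, 8.681e-04, 1.543e-03, 3.858e-04]  ψ = [1, 0, 4, 3, 1]  (obs o_1=0)
t=2: δ = [9.042e-05, 8.038e-05, 4.287e-05, 1.286e-04, 1.608e-05]  ψ = [2, 0, 3, 0, 0]  (obs o_2=0)
t=3: δ = [2.233e-06, 6.279e-06, 3.572e-06, 7.144e-06, 2.233e-06]  ψ = [1, 0, 3, 3, 1]  (obs o_3=3)
backtrack: best end state = 3; path = [1, 0, 3, 3]

path = [1, 0, 3, 3]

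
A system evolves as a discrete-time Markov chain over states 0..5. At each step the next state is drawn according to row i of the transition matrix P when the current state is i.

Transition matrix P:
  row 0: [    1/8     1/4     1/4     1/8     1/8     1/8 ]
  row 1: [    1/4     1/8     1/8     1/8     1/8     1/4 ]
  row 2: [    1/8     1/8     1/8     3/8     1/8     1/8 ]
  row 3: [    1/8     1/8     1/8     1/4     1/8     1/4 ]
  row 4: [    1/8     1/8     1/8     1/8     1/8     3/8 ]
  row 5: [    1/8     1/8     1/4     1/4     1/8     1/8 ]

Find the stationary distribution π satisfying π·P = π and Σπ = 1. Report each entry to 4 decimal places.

π = [0.1429, 0.1429, 0.1681, 0.2197, 0.1250, 0.2016]

Balance equations π_j = Σ_i π_i·P[i][j]:
  π_0 = 1/8·π_0 + 1/4·π_1 + 1/8·π_2 + 1/8·π_3 + 1/8·π_4 + 1/8·π_5
  π_1 = 1/4·π_0 + 1/8·π_1 + 1/8·π_2 + 1/8·π_3 + 1/8·π_4 + 1/8·π_5
  π_2 = 1/4·π_0 + 1/8·π_1 + 1/8·π_2 + 1/8·π_3 + 1/8·π_4 + 1/4·π_5
  π_3 = 1/8·π_0 + 1/8·π_1 + 3/8·π_2 + 1/4·π_3 + 1/8·π_4 + 1/4·π_5
  π_4 = 1/8·π_0 + 1/8·π_1 + 1/8·π_2 + 1/8·π_3 + 1/8·π_4 + 1/8·π_5
  normalize: π_0 + π_1 + π_2 + π_3 + π_4 + π_5 = 1
Solving the linear system gives exactly π = [1/7, 1/7, 687/4088, 449/2044, 1/8, 103/511].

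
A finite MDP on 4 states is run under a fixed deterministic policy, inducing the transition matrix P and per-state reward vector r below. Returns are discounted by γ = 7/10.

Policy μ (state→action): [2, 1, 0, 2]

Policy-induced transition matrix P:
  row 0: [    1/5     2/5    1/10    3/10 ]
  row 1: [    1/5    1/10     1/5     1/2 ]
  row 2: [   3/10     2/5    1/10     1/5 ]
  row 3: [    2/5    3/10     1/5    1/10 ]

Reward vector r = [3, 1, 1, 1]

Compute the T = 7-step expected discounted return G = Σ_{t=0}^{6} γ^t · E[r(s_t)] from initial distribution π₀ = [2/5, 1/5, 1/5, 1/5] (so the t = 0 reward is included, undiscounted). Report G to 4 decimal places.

G = 4.9623

t=0: π = [0.4000, 0.2000, 0.2000, 0.2000], E[r] = 1.8000, γ^t·E[r] = 1.800000, running G = 1.800000
t=1: π = [0.2600, 0.3200, 0.1400, 0.2800], E[r] = 1.5200, γ^t·E[r] = 1.064000, running G = 2.864000
t=2: π = [0.2700, 0.2760, 0.1600, 0.2940], E[r] = 1.5400, γ^t·E[r] = 0.754600, running G = 3.618600
t=3: π = [0.2748, 0.2878, 0.1570, 0.2804], E[r] = 1.5496, γ^t·E[r] = 0.531513, running G = 4.150113
t=4: π = [0.2718, 0.2856, 0.1568, 0.2858], E[r] = 1.5436, γ^t·E[r] = 0.370609, running G = 4.520722
t=5: π = [0.2728, 0.2857, 0.1571, 0.2843], E[r] = 1.5457, γ^t·E[r] = 0.259782, running G = 4.780503
t=6: π = [0.2726, 0.2859, 0.1570, 0.2846], E[r] = 1.5451, γ^t·E[r] = 0.181784, running G = 4.962288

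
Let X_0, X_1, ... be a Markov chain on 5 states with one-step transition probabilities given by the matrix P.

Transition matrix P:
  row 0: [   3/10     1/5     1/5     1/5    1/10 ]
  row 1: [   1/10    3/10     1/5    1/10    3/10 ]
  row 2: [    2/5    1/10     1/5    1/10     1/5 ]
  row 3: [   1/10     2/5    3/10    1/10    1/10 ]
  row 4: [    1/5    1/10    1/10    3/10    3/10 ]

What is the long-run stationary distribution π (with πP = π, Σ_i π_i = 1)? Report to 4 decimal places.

Balance equations π_j = Σ_i π_i·P[i][j]:
  π_0 = 3/10·π_0 + 1/10·π_1 + 2/5·π_2 + 1/10·π_3 + 1/5·π_4
  π_1 = 1/5·π_0 + 3/10·π_1 + 1/10·π_2 + 2/5·π_3 + 1/10·π_4
  π_2 = 1/5·π_0 + 1/5·π_1 + 1/5·π_2 + 3/10·π_3 + 1/10·π_4
  π_3 = 1/5·π_0 + 1/10·π_1 + 1/10·π_2 + 1/10·π_3 + 3/10·π_4
  normalize: π_0 + π_1 + π_2 + π_3 + π_4 = 1
Solving the linear system gives exactly π = [1879/8393, 1797/8393, 235/1199, 1368/8393, 1704/8393].

π = [0.2239, 0.2141, 0.1960, 0.1630, 0.2030]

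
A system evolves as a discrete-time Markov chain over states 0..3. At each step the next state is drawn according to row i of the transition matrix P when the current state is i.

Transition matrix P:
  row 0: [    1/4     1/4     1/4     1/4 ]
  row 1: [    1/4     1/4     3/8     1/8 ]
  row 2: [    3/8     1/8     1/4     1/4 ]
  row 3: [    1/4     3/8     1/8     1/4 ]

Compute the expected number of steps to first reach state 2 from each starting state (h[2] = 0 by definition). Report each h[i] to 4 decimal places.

h = [3.8806, 3.3433, 0.0000, 4.2985]

First-step conditioning: h[2] = 0; for i ≠ 2, h[i] = 1 + Σ_k P[i][k]·h[k].
  h[0] = 1 + 1/4·h[0] + 1/4·h[1] + 1/4·h[3]
  h[1] = 1 + 1/4·h[0] + 1/4·h[1] + 1/8·h[3]
  h[3] = 1 + 1/4·h[0] + 3/8·h[1] + 1/4·h[3]
Solving the 3×3 linear system over states ≠ 2 gives exactly h = [260/67, 224/67, 0, 288/67] (h[2] = 0 is the target).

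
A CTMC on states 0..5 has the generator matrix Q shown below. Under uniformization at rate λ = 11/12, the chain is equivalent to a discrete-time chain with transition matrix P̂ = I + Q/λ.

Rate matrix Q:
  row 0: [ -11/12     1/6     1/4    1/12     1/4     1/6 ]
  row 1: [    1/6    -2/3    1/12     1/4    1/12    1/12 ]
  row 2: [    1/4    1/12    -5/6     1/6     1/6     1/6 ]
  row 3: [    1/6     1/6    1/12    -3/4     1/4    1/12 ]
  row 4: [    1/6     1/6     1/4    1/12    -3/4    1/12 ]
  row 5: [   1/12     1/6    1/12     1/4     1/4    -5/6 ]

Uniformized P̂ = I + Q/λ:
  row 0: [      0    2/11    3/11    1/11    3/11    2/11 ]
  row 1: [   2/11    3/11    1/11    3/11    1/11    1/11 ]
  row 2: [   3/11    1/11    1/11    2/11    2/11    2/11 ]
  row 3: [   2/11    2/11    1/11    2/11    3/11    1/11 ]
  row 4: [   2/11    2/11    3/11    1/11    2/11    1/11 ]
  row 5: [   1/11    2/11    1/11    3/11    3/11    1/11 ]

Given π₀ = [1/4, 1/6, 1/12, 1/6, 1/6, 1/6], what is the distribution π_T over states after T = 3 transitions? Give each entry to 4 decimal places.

π = [0.1556, 0.1845, 0.1574, 0.1760, 0.2068, 0.1197]

t=0: π = [0.2500, 0.1667, 0.0833, 0.1667, 0.1667, 0.1667]
t=1: π = [0.1288, 0.1894, 0.1667, 0.1742, 0.2197, 0.1212]
t=2: π = [0.1625, 0.1839, 0.1543, 0.1784, 0.2032, 0.1178]
t=3: π = [0.1556, 0.1845, 0.1574, 0.1760, 0.2068, 0.1197]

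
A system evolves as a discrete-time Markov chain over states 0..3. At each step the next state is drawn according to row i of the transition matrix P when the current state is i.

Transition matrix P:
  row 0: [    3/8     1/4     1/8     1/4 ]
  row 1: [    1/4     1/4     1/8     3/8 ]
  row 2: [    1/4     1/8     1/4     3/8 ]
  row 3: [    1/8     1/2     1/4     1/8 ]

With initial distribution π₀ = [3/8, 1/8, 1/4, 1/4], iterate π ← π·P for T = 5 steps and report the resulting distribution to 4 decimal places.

t=0: π = [0.3750, 0.1250, 0.2500, 0.2500]
t=1: π = [0.2656, 0.2813, 0.1875, 0.2656]
t=2: π = [0.2500, 0.2930, 0.1816, 0.2754]
t=3: π = [0.2468, 0.2961, 0.1821, 0.2749]
t=4: π = [0.2465, 0.2960, 0.1821, 0.2754]
t=5: π = [0.2464, 0.2961, 0.1822, 0.2753]

π = [0.2464, 0.2961, 0.1822, 0.2753]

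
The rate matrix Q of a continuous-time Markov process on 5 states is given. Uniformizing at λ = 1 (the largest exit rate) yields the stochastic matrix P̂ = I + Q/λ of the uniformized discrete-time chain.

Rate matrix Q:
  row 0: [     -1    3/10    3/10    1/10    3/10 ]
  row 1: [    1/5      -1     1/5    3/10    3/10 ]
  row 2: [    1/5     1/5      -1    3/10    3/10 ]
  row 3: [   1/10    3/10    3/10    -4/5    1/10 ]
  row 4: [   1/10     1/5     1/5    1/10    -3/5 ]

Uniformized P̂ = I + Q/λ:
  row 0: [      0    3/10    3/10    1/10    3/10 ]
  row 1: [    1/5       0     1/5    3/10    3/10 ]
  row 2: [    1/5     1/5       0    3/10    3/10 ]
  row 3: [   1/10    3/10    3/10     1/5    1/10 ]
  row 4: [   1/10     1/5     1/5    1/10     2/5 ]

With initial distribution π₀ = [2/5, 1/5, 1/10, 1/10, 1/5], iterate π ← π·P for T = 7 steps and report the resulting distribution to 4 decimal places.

π = [0.1261, 0.1937, 0.1937, 0.1971, 0.2895]

t=0: π = [0.4000, 0.2000, 0.1000, 0.1000, 0.2000]
t=1: π = [0.0900, 0.2100, 0.2300, 0.1700, 0.3000]
t=2: π = [0.1350, 0.1840, 0.1800, 0.2050, 0.2960]
t=3: π = [0.1229, 0.1972, 0.1980, 0.1933, 0.2886]
t=4: π = [0.1272, 0.1922, 0.1920, 0.1984, 0.2902]
t=5: π = [0.1257, 0.1941, 0.1942, 0.1967, 0.2893]
t=6: π = [0.1263, 0.1934, 0.1934, 0.1973, 0.2896]
t=7: π = [0.1261, 0.1937, 0.1937, 0.1971, 0.2895]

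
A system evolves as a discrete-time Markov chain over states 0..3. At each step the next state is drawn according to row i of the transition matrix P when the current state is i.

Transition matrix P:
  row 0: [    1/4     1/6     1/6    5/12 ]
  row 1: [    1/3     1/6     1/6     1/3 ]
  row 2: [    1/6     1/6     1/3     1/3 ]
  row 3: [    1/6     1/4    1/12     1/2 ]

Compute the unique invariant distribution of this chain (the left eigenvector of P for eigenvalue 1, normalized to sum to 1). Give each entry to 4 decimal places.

Balance equations π_j = Σ_i π_i·P[i][j]:
  π_0 = 1/4·π_0 + 1/3·π_1 + 1/6·π_2 + 1/6·π_3
  π_1 = 1/6·π_0 + 1/6·π_1 + 1/6·π_2 + 1/4·π_3
  π_2 = 1/6·π_0 + 1/6·π_1 + 1/3·π_2 + 1/12·π_3
  normalize: π_0 + π_1 + π_2 + π_3 = 1
Solving the linear system gives exactly π = [144/659, 133/659, 104/659, 278/659].

π = [0.2185, 0.2018, 0.1578, 0.4219]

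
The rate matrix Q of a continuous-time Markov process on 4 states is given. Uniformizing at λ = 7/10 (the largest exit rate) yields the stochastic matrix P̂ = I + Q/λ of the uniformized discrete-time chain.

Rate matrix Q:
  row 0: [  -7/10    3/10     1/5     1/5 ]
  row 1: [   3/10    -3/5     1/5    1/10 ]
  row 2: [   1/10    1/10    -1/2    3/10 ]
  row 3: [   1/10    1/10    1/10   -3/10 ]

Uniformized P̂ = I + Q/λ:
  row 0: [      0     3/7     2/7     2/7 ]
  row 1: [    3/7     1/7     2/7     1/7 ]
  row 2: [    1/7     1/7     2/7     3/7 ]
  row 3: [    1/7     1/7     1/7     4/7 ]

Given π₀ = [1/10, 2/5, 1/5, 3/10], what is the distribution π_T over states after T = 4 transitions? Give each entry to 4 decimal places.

π = [0.1706, 0.1946, 0.2283, 0.4065]

t=0: π = [0.1000, 0.4000, 0.2000, 0.3000]
t=1: π = [0.2429, 0.1714, 0.2429, 0.3429]
t=2: π = [0.1571, 0.2122, 0.2367, 0.3939]
t=3: π = [0.1810, 0.1878, 0.2294, 0.4017]
t=4: π = [0.1706, 0.1946, 0.2283, 0.4065]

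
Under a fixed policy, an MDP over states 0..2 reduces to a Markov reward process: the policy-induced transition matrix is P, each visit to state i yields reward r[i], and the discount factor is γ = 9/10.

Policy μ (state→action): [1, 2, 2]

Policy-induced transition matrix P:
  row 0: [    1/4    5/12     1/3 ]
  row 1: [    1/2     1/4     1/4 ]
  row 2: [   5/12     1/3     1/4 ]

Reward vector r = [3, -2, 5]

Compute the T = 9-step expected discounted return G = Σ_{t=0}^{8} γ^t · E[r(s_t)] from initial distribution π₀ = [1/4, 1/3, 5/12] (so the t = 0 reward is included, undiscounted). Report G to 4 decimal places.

t=0: π = [0.2500, 0.3333, 0.4167], E[r] = 2.1667, γ^t·E[r] = 2.166667, running G = 2.166667
t=1: π = [0.4028, 0.3264, 0.2708], E[r] = 1.9097, γ^t·E[r] = 1.718750, running G = 3.885417
t=2: π = [0.3767, 0.3397, 0.2836], E[r] = 1.8686, γ^t·E[r] = 1.513594, running G = 5.399010
t=3: π = [0.3822, 0.3364, 0.2814], E[r] = 1.8807, γ^t·E[r] = 1.371023, running G = 6.770034
t=4: π = [0.3810, 0.3371, 0.2818], E[r] = 1.8780, γ^t·E[r] = 1.232131, running G = 8.002165
t=5: π = [0.3813, 0.3370, 0.2818], E[r] = 1.8786, γ^t·E[r] = 1.109271, running G = 9.111436
t=6: π = [0.3812, 0.3370, 0.2818], E[r] = 1.8784, γ^t·E[r] = 0.998275, running G = 10.109710
t=7: π = [0.3812, 0.3370, 0.2818], E[r] = 1.8785, γ^t·E[r] = 0.898461, running G = 11.008171
t=8: π = [0.3812, 0.3370, 0.2818], E[r] = 1.8785, γ^t·E[r] = 0.808612, running G = 11.816783

G = 11.8168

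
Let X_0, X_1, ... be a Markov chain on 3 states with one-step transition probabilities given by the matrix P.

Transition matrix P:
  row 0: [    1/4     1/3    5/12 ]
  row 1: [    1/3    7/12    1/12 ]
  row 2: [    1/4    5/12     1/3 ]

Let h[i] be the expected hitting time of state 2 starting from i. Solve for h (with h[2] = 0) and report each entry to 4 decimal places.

First-step conditioning: h[2] = 0; for i ≠ 2, h[i] = 1 + Σ_k P[i][k]·h[k].
  h[0] = 1 + 1/4·h[0] + 1/3·h[1]
  h[1] = 1 + 1/3·h[0] + 7/12·h[1]
Solving the 2×2 linear system over states ≠ 2 gives exactly h = [108/29, 156/29, 0] (h[2] = 0 is the target).

h = [3.7241, 5.3793, 0.0000]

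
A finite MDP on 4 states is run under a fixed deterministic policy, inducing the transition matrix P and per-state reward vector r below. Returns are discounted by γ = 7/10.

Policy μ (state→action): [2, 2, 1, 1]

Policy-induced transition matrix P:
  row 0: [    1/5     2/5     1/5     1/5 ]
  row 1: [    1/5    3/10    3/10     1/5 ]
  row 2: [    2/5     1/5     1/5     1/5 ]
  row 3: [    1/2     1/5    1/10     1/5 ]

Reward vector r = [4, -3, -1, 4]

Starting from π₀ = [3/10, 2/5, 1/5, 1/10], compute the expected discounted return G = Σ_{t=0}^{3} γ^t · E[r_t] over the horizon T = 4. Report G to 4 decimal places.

t=0: π = [0.3000, 0.4000, 0.2000, 0.1000], E[r] = 0.2000, γ^t·E[r] = 0.200000, running G = 0.200000
t=1: π = [0.2700, 0.3000, 0.2300, 0.2000], E[r] = 0.7500, γ^t·E[r] = 0.525000, running G = 0.725000
t=2: π = [0.3060, 0.2840, 0.2100, 0.2000], E[r] = 0.9620, γ^t·E[r] = 0.471380, running G = 1.196380
t=3: π = [0.3020, 0.2896, 0.2084, 0.2000], E[r] = 0.9308, γ^t·E[r] = 0.319264, running G = 1.515644

G = 1.5156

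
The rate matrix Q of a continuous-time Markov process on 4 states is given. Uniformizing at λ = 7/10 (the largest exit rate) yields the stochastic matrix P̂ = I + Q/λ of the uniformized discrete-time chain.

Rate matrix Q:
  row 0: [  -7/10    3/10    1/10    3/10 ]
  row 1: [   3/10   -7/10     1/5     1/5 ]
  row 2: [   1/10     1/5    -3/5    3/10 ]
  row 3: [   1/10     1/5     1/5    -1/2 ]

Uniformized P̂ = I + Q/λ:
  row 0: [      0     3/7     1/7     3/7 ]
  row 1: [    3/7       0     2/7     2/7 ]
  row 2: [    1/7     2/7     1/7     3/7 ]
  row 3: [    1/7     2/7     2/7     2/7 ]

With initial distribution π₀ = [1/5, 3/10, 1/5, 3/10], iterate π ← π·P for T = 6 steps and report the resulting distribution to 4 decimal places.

π = [0.1855, 0.2431, 0.2267, 0.3447]

t=0: π = [0.2000, 0.3000, 0.2000, 0.3000]
t=1: π = [0.2000, 0.2286, 0.2286, 0.3429]
t=2: π = [0.1796, 0.2490, 0.2245, 0.3469]
t=3: π = [0.1883, 0.2402, 0.2280, 0.3434]
t=4: π = [0.1846, 0.2440, 0.2262, 0.3452]
t=5: π = [0.1862, 0.2424, 0.2270, 0.3444]
t=6: π = [0.1855, 0.2431, 0.2267, 0.3447]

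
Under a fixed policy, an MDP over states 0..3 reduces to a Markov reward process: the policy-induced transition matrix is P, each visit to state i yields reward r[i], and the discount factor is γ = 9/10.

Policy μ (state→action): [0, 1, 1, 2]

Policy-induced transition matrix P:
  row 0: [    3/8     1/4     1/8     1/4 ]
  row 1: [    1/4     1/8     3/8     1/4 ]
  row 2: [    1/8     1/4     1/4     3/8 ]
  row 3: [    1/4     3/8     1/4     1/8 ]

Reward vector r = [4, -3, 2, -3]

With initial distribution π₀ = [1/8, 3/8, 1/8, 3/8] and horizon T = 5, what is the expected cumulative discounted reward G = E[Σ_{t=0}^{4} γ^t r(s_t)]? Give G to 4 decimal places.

G = -1.3835

t=0: π = [0.1250, 0.3750, 0.1250, 0.3750], E[r] = -1.5000, γ^t·E[r] = -1.500000, running G = -1.500000
t=1: π = [0.2500, 0.2500, 0.2813, 0.2188], E[r] = 0.1563, γ^t·E[r] = 0.140625, running G = -1.359375
t=2: π = [0.2461, 0.2461, 0.2500, 0.2578], E[r] = -0.0273, γ^t·E[r] = -0.022148, running G = -1.381523
t=3: π = [0.2495, 0.2515, 0.2500, 0.2490], E[r] = -0.0034, γ^t·E[r] = -0.002492, running G = -1.384015
t=4: π = [0.2499, 0.2497, 0.2502, 0.2501], E[r] = 0.0008, γ^t·E[r] = 0.000521, running G = -1.383495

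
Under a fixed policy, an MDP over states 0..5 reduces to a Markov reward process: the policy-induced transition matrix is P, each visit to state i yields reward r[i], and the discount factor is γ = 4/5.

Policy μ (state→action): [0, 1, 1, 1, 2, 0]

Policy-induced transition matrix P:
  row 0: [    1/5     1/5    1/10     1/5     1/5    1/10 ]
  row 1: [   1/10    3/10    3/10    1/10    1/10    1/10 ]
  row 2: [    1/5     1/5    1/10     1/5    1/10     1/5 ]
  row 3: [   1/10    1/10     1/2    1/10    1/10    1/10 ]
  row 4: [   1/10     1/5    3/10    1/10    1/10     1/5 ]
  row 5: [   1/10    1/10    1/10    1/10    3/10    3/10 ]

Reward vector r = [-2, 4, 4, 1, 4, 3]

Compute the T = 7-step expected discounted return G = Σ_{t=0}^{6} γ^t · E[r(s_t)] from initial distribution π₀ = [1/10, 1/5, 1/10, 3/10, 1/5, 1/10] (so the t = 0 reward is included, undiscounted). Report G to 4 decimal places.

G = 10.1908

t=0: π = [0.1000, 0.2000, 0.1000, 0.3000, 0.2000, 0.1000], E[r] = 2.4000, γ^t·E[r] = 2.400000, running G = 2.400000
t=1: π = [0.1200, 0.1800, 0.3000, 0.1200, 0.1300, 0.1500], E[r] = 2.7700, γ^t·E[r] = 2.216000, running G = 4.616000
t=2: π = [0.1420, 0.1910, 0.2100, 0.1420, 0.1420, 0.1730], E[r] = 2.5490, γ^t·E[r] = 1.631360, running G = 6.247360
t=3: π = [0.1352, 0.1876, 0.2234, 0.1352, 0.1488, 0.1698], E[r] = 2.6134, γ^t·E[r] = 1.338061, running G = 7.585421
t=4: π = [0.1359, 0.1883, 0.2214, 0.1359, 0.1475, 0.1712], E[r] = 2.6061, γ^t·E[r] = 1.067450, running G = 8.652871
t=5: π = [0.1357, 0.1881, 0.2215, 0.1357, 0.1478, 0.1711], E[r] = 2.6074, γ^t·E[r] = 0.854387, running G = 9.507258
t=6: π = [0.1357, 0.1881, 0.2215, 0.1357, 0.1478, 0.1712], E[r] = 2.6074, γ^t·E[r] = 0.683502, running G = 10.190760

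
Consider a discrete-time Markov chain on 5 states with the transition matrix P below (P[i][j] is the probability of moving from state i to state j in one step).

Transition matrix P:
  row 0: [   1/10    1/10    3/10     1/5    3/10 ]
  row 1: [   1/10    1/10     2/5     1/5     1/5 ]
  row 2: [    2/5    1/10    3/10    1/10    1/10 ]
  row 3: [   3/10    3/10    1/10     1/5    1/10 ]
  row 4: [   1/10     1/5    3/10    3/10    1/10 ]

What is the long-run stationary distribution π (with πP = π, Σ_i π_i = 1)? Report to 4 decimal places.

Balance equations π_j = Σ_i π_i·P[i][j]:
  π_0 = 1/10·π_0 + 1/10·π_1 + 2/5·π_2 + 3/10·π_3 + 1/10·π_4
  π_1 = 1/10·π_0 + 1/10·π_1 + 1/10·π_2 + 3/10·π_3 + 1/5·π_4
  π_2 = 3/10·π_0 + 2/5·π_1 + 3/10·π_2 + 1/10·π_3 + 3/10·π_4
  π_3 = 1/5·π_0 + 1/5·π_1 + 1/10·π_2 + 1/5·π_3 + 3/10·π_4
  normalize: π_0 + π_1 + π_2 + π_3 + π_4 = 1
Solving the linear system gives exactly π = [445/2014, 464/3021, 839/3021, 379/2014, 482/3021].

π = [0.2210, 0.1536, 0.2777, 0.1882, 0.1595]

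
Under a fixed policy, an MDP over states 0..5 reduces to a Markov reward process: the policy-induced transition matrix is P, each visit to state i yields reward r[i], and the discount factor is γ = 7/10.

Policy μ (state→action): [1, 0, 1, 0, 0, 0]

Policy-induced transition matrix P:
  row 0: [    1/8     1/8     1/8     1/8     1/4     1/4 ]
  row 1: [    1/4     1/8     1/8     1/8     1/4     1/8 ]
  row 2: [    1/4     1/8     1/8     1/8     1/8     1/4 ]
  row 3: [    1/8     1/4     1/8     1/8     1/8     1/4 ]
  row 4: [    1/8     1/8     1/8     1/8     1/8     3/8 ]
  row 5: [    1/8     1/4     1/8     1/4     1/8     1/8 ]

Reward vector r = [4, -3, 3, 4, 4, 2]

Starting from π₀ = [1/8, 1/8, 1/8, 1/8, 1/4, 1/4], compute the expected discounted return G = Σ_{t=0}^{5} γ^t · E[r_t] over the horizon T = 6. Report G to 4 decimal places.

t=0: π = [0.1250, 0.1250, 0.1250, 0.1250, 0.2500, 0.2500], E[r] = 2.5000, γ^t·E[r] = 2.500000, running G = 2.500000
t=1: π = [0.1563, 0.1719, 0.1250, 0.1563, 0.1563, 0.2344], E[r] = 2.2031, γ^t·E[r] = 1.542188, running G = 4.042188
t=2: π = [0.1621, 0.1738, 0.1250, 0.1543, 0.1660, 0.2188], E[r] = 2.2207, γ^t·E[r] = 1.088145, running G = 5.130332
t=3: π = [0.1624, 0.1716, 0.1250, 0.1523, 0.1670, 0.2217], E[r] = 2.2302, γ^t·E[r] = 0.764967, running G = 5.895299
t=4: π = [0.1621, 0.1718, 0.1250, 0.1527, 0.1667, 0.2217], E[r] = 2.2293, γ^t·E[r] = 0.535257, running G = 6.430556
t=5: π = [0.1621, 0.1718, 0.1250, 0.1527, 0.1667, 0.2217], E[r] = 2.2291, γ^t·E[r] = 0.374638, running G = 6.805194

G = 6.8052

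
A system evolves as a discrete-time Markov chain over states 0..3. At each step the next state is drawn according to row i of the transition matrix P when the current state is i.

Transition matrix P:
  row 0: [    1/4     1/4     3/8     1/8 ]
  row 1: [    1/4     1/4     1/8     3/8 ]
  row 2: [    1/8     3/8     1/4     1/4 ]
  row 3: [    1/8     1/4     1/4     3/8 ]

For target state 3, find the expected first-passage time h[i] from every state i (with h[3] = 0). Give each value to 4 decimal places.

First-step conditioning: h[3] = 0; for i ≠ 3, h[i] = 1 + Σ_k P[i][k]·h[k].
  h[0] = 1 + 1/4·h[0] + 1/4·h[1] + 3/8·h[2]
  h[1] = 1 + 1/4·h[0] + 1/4·h[1] + 1/8·h[2]
  h[2] = 1 + 1/8·h[0] + 3/8·h[1] + 1/4·h[2]
Solving the 3×3 linear system over states ≠ 3 gives exactly h = [74/17, 58/17, 64/17, 0] (h[3] = 0 is the target).

h = [4.3529, 3.4118, 3.7647, 0.0000]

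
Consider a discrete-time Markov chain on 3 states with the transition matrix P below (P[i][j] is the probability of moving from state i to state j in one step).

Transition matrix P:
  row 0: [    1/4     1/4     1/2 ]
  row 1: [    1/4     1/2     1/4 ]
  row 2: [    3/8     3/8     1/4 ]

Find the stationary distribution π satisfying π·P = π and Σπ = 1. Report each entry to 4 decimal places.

π = [0.2903, 0.3871, 0.3226]

Balance equations π_j = Σ_i π_i·P[i][j]:
  π_0 = 1/4·π_0 + 1/4·π_1 + 3/8·π_2
  π_1 = 1/4·π_0 + 1/2·π_1 + 3/8·π_2
  normalize: π_0 + π_1 + π_2 = 1
Solving the linear system gives exactly π = [9/31, 12/31, 10/31].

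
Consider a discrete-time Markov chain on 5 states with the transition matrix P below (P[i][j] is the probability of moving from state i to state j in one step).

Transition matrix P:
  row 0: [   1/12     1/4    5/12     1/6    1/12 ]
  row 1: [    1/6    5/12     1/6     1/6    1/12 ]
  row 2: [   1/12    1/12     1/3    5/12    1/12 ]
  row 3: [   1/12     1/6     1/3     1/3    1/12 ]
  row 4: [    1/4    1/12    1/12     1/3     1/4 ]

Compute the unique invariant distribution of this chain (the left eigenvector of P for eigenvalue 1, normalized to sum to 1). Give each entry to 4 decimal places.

Balance equations π_j = Σ_i π_i·P[i][j]:
  π_0 = 1/12·π_0 + 1/6·π_1 + 1/12·π_2 + 1/12·π_3 + 1/4·π_4
  π_1 = 1/4·π_0 + 5/12·π_1 + 1/12·π_2 + 1/6·π_3 + 1/12·π_4
  π_2 = 5/12·π_0 + 1/6·π_1 + 1/3·π_2 + 1/3·π_3 + 1/12·π_4
  π_3 = 1/6·π_0 + 1/6·π_1 + 5/12·π_2 + 1/3·π_3 + 1/3·π_4
  normalize: π_0 + π_1 + π_2 + π_3 + π_4 = 1
Solving the linear system gives exactly π = [1463/12610, 1212/6305, 1803/6305, 1928/6305, 1/10].

π = [0.1160, 0.1922, 0.2860, 0.3058, 0.1000]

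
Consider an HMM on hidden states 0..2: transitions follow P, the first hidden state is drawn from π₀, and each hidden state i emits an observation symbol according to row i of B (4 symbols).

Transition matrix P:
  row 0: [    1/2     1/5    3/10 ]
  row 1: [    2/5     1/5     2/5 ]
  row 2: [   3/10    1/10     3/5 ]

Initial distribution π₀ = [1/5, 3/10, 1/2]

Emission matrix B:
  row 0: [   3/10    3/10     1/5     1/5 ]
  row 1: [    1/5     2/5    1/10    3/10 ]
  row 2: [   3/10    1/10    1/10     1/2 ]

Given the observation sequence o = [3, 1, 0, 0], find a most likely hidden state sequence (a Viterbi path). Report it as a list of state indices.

path = [2, 0, 0, 0]

t=0: δ = [4.000e-02, 9.000e-02, 2.500e-01]  (obs o_0=3)
t=1: δ = [2.250e-02, 1.000e-02, 1.500e-02]  ψ = [2, 2, 2]  (obs o_1=1)
t=2: δ = [3.375e-03, 9.000e-04, 2.700e-03]  ψ = [0, 0, 2]  (obs o_2=0)
t=3: δ = [5.062e-04, 1.350e-04, 4.860e-04]  ψ = [0, 0, 2]  (obs o_3=0)
backtrack: best end state = 0; path = [2, 0, 0, 0]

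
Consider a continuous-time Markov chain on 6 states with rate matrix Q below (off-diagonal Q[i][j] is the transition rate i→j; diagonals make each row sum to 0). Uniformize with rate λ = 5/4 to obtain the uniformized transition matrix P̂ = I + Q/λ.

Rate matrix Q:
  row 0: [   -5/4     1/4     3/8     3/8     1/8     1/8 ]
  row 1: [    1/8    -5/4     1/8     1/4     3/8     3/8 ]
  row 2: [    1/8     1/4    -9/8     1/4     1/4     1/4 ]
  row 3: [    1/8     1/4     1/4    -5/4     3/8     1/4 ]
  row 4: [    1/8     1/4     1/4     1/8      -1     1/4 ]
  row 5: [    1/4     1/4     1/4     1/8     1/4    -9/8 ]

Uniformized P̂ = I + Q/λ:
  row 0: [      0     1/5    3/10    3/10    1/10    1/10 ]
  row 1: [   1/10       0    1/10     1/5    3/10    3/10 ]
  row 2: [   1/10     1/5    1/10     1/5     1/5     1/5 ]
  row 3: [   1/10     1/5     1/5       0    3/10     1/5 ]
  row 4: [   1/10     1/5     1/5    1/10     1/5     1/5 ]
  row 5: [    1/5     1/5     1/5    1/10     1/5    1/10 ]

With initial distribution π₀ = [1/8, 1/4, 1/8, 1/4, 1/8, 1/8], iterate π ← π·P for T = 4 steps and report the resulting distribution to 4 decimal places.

π = [0.1080, 0.1668, 0.1765, 0.1414, 0.2201, 0.1871]

t=0: π = [0.1250, 0.2500, 0.1250, 0.2500, 0.1250, 0.1250]
t=1: π = [0.1000, 0.1500, 0.1750, 0.1375, 0.2375, 0.2000]
t=2: π = [0.1100, 0.1700, 0.1775, 0.1388, 0.2188, 0.1850]
t=3: π = [0.1075, 0.1660, 0.1763, 0.1429, 0.2199, 0.1875]
t=4: π = [0.1080, 0.1668, 0.1765, 0.1414, 0.2201, 0.1871]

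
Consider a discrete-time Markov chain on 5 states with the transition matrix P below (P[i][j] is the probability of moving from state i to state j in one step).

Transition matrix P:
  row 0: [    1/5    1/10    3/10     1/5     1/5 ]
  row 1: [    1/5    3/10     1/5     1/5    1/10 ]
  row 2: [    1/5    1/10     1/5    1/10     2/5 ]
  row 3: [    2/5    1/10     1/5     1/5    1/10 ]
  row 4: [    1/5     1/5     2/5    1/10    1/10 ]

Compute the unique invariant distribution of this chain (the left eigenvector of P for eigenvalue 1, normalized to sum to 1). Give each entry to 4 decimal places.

π = [0.2307, 0.1503, 0.2635, 0.1534, 0.2021]

Balance equations π_j = Σ_i π_i·P[i][j]:
  π_0 = 1/5·π_0 + 1/5·π_1 + 1/5·π_2 + 2/5·π_3 + 1/5·π_4
  π_1 = 1/10·π_0 + 3/10·π_1 + 1/10·π_2 + 1/10·π_3 + 1/5·π_4
  π_2 = 3/10·π_0 + 1/5·π_1 + 1/5·π_2 + 1/5·π_3 + 2/5·π_4
  π_3 = 1/5·π_0 + 1/5·π_1 + 1/10·π_2 + 1/5·π_3 + 1/10·π_4
  normalize: π_0 + π_1 + π_2 + π_3 + π_4 = 1
Solving the linear system gives exactly π = [218/945, 142/945, 83/315, 29/189, 191/945].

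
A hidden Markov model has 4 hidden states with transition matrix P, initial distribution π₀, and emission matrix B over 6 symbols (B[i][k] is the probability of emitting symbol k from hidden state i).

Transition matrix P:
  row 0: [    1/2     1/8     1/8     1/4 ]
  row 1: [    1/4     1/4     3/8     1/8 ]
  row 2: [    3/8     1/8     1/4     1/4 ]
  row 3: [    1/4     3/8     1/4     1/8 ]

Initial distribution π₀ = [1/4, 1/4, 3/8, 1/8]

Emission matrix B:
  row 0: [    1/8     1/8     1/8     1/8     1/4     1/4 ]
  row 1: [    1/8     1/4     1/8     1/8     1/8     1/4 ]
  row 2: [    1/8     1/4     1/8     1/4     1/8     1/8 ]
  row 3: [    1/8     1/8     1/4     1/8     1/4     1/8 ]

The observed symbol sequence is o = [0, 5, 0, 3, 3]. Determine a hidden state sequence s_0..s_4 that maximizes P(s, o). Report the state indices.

t=0: δ = [3.125e-02, 3.125e-02, 4.688e-02, 1.562e-02]  (obs o_0=0)
t=1: δ = [4.395e-03, 1.953e-03, 1.465e-03, 1.465e-03]  ψ = [2, 1, 1, 2]  (obs o_1=5)
t=2: δ = [2.747e-04, 6.866e-05, 9.155e-05, 1.373e-04]  ψ = [0, 0, 1, 0]  (obs o_2=0)
t=3: δ = [1.717e-05, 6.437e-06, 8.583e-06, 8.583e-06]  ψ = [0, 3, 0, 0]  (obs o_3=3)
t=4: δ = [1.073e-06, 4.023e-07, 6.035e-07, 5.364e-07]  ψ = [0, 3, 1, 0]  (obs o_4=3)
backtrack: best end state = 0; path = [2, 0, 0, 0, 0]

path = [2, 0, 0, 0, 0]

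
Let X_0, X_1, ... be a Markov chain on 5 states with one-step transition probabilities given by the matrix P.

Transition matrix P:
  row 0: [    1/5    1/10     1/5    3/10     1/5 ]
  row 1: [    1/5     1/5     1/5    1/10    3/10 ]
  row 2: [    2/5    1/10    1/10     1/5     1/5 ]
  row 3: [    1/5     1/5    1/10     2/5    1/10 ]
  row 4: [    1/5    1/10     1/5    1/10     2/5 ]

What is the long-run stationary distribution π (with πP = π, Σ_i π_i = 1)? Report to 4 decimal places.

π = [0.2321, 0.1369, 0.1607, 0.2321, 0.2381]

Balance equations π_j = Σ_i π_i·P[i][j]:
  π_0 = 1/5·π_0 + 1/5·π_1 + 2/5·π_2 + 1/5·π_3 + 1/5·π_4
  π_1 = 1/10·π_0 + 1/5·π_1 + 1/10·π_2 + 1/5·π_3 + 1/10·π_4
  π_2 = 1/5·π_0 + 1/5·π_1 + 1/10·π_2 + 1/10·π_3 + 1/5·π_4
  π_3 = 3/10·π_0 + 1/10·π_1 + 1/5·π_2 + 2/5·π_3 + 1/10·π_4
  normalize: π_0 + π_1 + π_2 + π_3 + π_4 = 1
Solving the linear system gives exactly π = [13/56, 23/168, 9/56, 13/56, 5/21].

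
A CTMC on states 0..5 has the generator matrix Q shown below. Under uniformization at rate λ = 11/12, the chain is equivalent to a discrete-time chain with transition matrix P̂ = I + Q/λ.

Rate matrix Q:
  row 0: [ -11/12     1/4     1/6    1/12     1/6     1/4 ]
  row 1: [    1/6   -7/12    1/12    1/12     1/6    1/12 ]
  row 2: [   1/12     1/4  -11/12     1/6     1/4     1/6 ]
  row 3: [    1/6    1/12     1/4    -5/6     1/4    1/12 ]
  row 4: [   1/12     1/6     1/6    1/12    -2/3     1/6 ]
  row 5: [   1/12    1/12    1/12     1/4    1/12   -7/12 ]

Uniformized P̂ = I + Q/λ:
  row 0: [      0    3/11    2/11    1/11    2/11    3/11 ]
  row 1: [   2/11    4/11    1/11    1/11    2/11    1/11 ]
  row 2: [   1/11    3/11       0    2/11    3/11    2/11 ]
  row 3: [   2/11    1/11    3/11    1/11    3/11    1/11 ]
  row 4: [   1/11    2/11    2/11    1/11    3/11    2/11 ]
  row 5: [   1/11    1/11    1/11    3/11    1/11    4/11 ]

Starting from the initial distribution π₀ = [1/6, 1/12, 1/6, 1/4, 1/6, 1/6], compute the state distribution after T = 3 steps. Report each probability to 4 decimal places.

t=0: π = [0.1667, 0.0833, 0.1667, 0.2500, 0.1667, 0.1667]
t=1: π = [0.1061, 0.1894, 0.1515, 0.1364, 0.2197, 0.1970]
t=2: π = [0.1109, 0.2094, 0.1315, 0.1405, 0.2101, 0.1977]
t=3: π = [0.1126, 0.2112, 0.1337, 0.1388, 0.2077, 0.1960]

π = [0.1126, 0.2112, 0.1337, 0.1388, 0.2077, 0.1960]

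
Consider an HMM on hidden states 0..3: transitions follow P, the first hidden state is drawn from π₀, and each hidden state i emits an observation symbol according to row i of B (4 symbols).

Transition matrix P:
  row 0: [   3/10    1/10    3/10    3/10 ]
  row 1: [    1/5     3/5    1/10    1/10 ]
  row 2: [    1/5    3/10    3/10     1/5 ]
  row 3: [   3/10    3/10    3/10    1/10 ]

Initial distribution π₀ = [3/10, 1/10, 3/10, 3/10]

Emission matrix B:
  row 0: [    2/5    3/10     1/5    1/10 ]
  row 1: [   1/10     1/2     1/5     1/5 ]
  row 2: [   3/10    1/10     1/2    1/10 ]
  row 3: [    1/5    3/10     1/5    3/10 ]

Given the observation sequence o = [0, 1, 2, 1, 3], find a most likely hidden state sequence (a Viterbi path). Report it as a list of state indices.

path = [2, 1, 1, 1, 1]

t=0: δ = [1.200e-01, 1.000e-02, 9.000e-02, 6.000e-02]  (obs o_0=0)
t=1: δ = [1.080e-02, 1.350e-02, 3.600e-03, 1.080e-02]  ψ = [0, 2, 0, 0]  (obs o_1=1)
t=2: δ = [6.480e-04, 1.620e-03, 1.620e-03, 6.480e-04]  ψ = [0, 1, 0, 0]  (obs o_2=2)
t=3: δ = [9.720e-05, 4.860e-04, 4.860e-05, 9.720e-05]  ψ = [1, 1, 2, 2]  (obs o_3=1)
t=4: δ = [9.720e-06, 5.832e-05, 4.860e-06, 1.458e-05]  ψ = [1, 1, 1, 1]  (obs o_4=3)
backtrack: best end state = 1; path = [2, 1, 1, 1, 1]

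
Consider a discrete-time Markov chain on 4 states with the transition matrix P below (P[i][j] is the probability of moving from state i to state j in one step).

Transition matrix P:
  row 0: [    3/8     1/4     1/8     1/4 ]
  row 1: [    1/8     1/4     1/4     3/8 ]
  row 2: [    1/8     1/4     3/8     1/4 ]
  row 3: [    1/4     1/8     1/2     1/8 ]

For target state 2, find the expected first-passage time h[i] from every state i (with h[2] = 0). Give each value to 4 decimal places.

h = [4.0839, 3.4126, 0.0000, 2.7972]

First-step conditioning: h[2] = 0; for i ≠ 2, h[i] = 1 + Σ_k P[i][k]·h[k].
  h[0] = 1 + 3/8·h[0] + 1/4·h[1] + 1/4·h[3]
  h[1] = 1 + 1/8·h[0] + 1/4·h[1] + 3/8·h[3]
  h[3] = 1 + 1/4·h[0] + 1/8·h[1] + 1/8·h[3]
Solving the 3×3 linear system over states ≠ 2 gives exactly h = [584/143, 488/143, 0, 400/143] (h[2] = 0 is the target).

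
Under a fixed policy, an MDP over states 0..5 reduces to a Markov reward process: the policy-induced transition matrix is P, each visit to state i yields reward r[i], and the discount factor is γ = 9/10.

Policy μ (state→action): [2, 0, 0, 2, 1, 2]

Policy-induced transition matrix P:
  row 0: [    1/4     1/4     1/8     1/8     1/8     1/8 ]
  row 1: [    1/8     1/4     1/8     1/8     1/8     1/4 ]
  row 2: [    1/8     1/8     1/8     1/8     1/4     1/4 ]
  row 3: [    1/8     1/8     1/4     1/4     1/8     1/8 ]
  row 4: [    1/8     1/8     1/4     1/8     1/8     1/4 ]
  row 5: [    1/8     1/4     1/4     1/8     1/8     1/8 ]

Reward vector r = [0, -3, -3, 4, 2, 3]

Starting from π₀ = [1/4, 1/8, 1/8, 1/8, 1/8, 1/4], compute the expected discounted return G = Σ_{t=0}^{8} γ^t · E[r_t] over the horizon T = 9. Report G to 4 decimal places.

G = 2.2436

t=0: π = [0.2500, 0.1250, 0.1250, 0.1250, 0.1250, 0.2500], E[r] = 0.7500, γ^t·E[r] = 0.750000, running G = 0.750000
t=1: π = [0.1563, 0.2031, 0.1875, 0.1406, 0.1406, 0.1719], E[r] = 0.1875, γ^t·E[r] = 0.168750, running G = 0.918750
t=2: π = [0.1445, 0.1914, 0.1816, 0.1426, 0.1484, 0.1914], E[r] = 0.3223, γ^t·E[r] = 0.261035, running G = 1.179785
t=3: π = [0.1431, 0.1909, 0.1853, 0.1428, 0.1477, 0.1902], E[r] = 0.3086, γ^t·E[r] = 0.224965, running G = 1.404750
t=4: π = [0.1429, 0.1905, 0.1851, 0.1429, 0.1482, 0.1905], E[r] = 0.3124, γ^t·E[r] = 0.204951, running G = 1.609701
t=5: π = [0.1429, 0.1905, 0.1852, 0.1429, 0.1481, 0.1905], E[r] = 0.3121, γ^t·E[r] = 0.184285, running G = 1.793986
t=6: π = [0.1429, 0.1905, 0.1852, 0.1429, 0.1481, 0.1905], E[r] = 0.3122, γ^t·E[r] = 0.165902, running G = 1.959888
t=7: π = [0.1429, 0.1905, 0.1852, 0.1429, 0.1481, 0.1905], E[r] = 0.3122, γ^t·E[r] = 0.149309, running G = 2.109197
t=8: π = [0.1429, 0.1905, 0.1852, 0.1429, 0.1481, 0.1905], E[r] = 0.3122, γ^t·E[r] = 0.134379, running G = 2.243575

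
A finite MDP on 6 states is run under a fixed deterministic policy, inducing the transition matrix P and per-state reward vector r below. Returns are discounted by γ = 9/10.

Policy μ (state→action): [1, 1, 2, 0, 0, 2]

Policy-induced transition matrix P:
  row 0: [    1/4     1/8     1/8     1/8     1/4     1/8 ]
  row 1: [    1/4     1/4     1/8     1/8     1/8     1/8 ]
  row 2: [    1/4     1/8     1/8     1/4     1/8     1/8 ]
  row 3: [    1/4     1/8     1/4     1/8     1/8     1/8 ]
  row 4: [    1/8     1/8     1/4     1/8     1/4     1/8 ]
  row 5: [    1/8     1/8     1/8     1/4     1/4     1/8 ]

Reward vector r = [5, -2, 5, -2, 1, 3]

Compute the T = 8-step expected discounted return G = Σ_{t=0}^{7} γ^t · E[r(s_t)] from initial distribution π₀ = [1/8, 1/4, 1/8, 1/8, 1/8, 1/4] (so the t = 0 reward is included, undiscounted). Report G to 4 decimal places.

t=0: π = [0.1250, 0.2500, 0.1250, 0.1250, 0.1250, 0.2500], E[r] = 1.3750, γ^t·E[r] = 1.375000, running G = 1.375000
t=1: π = [0.2031, 0.1563, 0.1563, 0.1719, 0.1875, 0.1250], E[r] = 1.7031, γ^t·E[r] = 1.532813, running G = 2.907813
t=2: π = [0.2109, 0.1445, 0.1699, 0.1602, 0.1895, 0.1250], E[r] = 1.8594, γ^t·E[r] = 1.506094, running G = 4.413906
t=3: π = [0.2107, 0.1431, 0.1687, 0.1619, 0.1907, 0.1250], E[r] = 1.8528, γ^t·E[r] = 1.350679, running G = 5.764585
t=4: π = [0.2105, 0.1429, 0.1691, 0.1617, 0.1908, 0.1250], E[r] = 1.8546, γ^t·E[r] = 1.216832, running G = 6.981418
t=5: π = [0.2105, 0.1429, 0.1691, 0.1618, 0.1908, 0.1250], E[r] = 1.8545, γ^t·E[r] = 1.095064, running G = 8.076481
t=6: π = [0.2105, 0.1429, 0.1691, 0.1618, 0.1908, 0.1250], E[r] = 1.8545, γ^t·E[r] = 0.985575, running G = 9.062056
t=7: π = [0.2105, 0.1429, 0.1691, 0.1618, 0.1908, 0.1250], E[r] = 1.8545, γ^t·E[r] = 0.887017, running G = 9.949073

G = 9.9491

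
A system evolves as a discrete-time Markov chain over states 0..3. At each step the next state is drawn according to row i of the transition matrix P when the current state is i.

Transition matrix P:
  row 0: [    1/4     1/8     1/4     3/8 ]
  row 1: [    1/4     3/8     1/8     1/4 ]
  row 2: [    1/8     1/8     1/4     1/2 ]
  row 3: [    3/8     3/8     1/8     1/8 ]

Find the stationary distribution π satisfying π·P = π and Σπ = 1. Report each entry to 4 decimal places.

π = [0.2639, 0.2639, 0.1806, 0.2917]

Balance equations π_j = Σ_i π_i·P[i][j]:
  π_0 = 1/4·π_0 + 1/4·π_1 + 1/8·π_2 + 3/8·π_3
  π_1 = 1/8·π_0 + 3/8·π_1 + 1/8·π_2 + 3/8·π_3
  π_2 = 1/4·π_0 + 1/8·π_1 + 1/4·π_2 + 1/8·π_3
  normalize: π_0 + π_1 + π_2 + π_3 = 1
Solving the linear system gives exactly π = [19/72, 19/72, 13/72, 7/24].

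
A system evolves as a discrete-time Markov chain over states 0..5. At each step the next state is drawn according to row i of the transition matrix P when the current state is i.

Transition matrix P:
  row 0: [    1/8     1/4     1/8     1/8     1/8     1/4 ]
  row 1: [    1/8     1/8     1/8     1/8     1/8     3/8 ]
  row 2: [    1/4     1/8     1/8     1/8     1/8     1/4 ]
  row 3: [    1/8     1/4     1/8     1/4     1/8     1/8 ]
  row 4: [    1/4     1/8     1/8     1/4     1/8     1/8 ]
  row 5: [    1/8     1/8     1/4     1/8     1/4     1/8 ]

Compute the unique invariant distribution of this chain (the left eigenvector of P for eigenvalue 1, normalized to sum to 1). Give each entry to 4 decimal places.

π = [0.1627, 0.1659, 0.1507, 0.1644, 0.1507, 0.2056]

Balance equations π_j = Σ_i π_i·P[i][j]:
  π_0 = 1/8·π_0 + 1/8·π_1 + 1/4·π_2 + 1/8·π_3 + 1/4·π_4 + 1/8·π_5
  π_1 = 1/4·π_0 + 1/8·π_1 + 1/8·π_2 + 1/4·π_3 + 1/8·π_4 + 1/8·π_5
  π_2 = 1/8·π_0 + 1/8·π_1 + 1/8·π_2 + 1/8·π_3 + 1/8·π_4 + 1/4·π_5
  π_3 = 1/8·π_0 + 1/8·π_1 + 1/8·π_2 + 1/4·π_3 + 1/4·π_4 + 1/8·π_5
  π_4 = 1/8·π_0 + 1/8·π_1 + 1/8·π_2 + 1/8·π_3 + 1/8·π_4 + 1/4·π_5
  normalize: π_0 + π_1 + π_2 + π_3 + π_4 + π_5 = 1
Solving the linear system gives exactly π = [761/4678, 388/2339, 705/4678, 769/4678, 705/4678, 481/2339].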